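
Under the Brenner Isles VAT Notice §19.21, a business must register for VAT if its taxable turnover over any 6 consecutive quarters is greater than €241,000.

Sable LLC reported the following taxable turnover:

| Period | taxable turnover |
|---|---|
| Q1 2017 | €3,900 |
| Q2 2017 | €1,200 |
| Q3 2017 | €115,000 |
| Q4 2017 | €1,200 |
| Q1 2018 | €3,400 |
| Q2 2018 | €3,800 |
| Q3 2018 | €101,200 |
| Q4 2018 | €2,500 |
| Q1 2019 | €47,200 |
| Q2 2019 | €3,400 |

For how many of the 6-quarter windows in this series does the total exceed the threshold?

0

Q1 2017–Q2 2018: €3,900 + €1,200 + €115,000 + €1,200 + €3,400 + €3,800 = €128,500 (under)
Q2 2017–Q3 2018: €1,200 + €115,000 + €1,200 + €3,400 + €3,800 + €101,200 = €225,800 (under)
Q3 2017–Q4 2018: €115,000 + €1,200 + €3,400 + €3,800 + €101,200 + €2,500 = €227,100 (under)
Q4 2017–Q1 2019: €1,200 + €3,400 + €3,800 + €101,200 + €2,500 + €47,200 = €159,300 (under)
Q1 2018–Q2 2019: €3,400 + €3,800 + €101,200 + €2,500 + €47,200 + €3,400 = €161,500 (under)
0 windows exceed the threshold.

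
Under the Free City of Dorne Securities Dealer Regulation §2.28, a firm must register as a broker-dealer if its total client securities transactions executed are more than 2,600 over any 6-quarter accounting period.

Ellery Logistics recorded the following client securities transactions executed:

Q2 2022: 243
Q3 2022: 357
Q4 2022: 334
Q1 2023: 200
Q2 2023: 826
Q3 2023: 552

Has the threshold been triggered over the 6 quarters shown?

Total client securities transactions executed: 243 + 357 + 334 + 200 + 826 + 552 = 2,512.
2,512 ≤ 2,600, so the threshold is not exceeded.

No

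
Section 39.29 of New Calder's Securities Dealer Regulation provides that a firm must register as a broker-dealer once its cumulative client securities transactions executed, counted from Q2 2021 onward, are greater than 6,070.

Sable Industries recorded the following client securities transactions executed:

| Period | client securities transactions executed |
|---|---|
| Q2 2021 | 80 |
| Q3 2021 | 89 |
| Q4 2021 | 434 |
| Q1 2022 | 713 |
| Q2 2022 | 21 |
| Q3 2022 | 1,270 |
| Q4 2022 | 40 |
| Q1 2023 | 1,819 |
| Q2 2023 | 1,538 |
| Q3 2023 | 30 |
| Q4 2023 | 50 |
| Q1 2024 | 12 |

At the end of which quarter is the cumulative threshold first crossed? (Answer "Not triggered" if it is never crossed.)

Q4 2023

Through Q2 2021: 80
Through Q3 2021: 169
Through Q4 2021: 603
Through Q1 2022: 1,316
Through Q2 2022: 1,337
Through Q3 2022: 2,607
Through Q4 2022: 2,647
Through Q1 2023: 4,466
Through Q2 2023: 6,004
Through Q3 2023: 6,034
Through Q4 2023: 6,084 ← exceeds threshold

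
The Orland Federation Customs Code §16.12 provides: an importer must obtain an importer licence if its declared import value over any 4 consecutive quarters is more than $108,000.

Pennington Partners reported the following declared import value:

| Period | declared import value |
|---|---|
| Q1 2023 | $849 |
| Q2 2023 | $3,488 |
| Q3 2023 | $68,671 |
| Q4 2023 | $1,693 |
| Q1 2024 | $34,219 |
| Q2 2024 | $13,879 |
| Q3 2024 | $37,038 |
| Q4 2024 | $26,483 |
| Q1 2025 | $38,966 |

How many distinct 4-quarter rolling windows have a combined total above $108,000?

4

Q1 2023–Q4 2023: $849 + $3,488 + $68,671 + $1,693 = $74,701 (under)
Q2 2023–Q1 2024: $3,488 + $68,671 + $1,693 + $34,219 = $108,071 (over)
Q3 2023–Q2 2024: $68,671 + $1,693 + $34,219 + $13,879 = $118,462 (over)
Q4 2023–Q3 2024: $1,693 + $34,219 + $13,879 + $37,038 = $86,829 (under)
Q1 2024–Q4 2024: $34,219 + $13,879 + $37,038 + $26,483 = $111,619 (over)
Q2 2024–Q1 2025: $13,879 + $37,038 + $26,483 + $38,966 = $116,366 (over)
4 windows exceed the threshold.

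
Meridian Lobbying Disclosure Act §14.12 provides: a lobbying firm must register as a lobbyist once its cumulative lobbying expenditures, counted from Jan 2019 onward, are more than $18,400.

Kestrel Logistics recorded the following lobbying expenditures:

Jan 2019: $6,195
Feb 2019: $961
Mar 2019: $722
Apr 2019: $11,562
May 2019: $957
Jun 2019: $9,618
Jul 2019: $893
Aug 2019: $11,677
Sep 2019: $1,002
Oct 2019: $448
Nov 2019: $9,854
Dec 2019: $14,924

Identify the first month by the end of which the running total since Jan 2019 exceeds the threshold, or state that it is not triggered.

Through Jan 2019: $6,195
Through Feb 2019: $7,156
Through Mar 2019: $7,878
Through Apr 2019: $19,440 ← exceeds threshold

Apr 2019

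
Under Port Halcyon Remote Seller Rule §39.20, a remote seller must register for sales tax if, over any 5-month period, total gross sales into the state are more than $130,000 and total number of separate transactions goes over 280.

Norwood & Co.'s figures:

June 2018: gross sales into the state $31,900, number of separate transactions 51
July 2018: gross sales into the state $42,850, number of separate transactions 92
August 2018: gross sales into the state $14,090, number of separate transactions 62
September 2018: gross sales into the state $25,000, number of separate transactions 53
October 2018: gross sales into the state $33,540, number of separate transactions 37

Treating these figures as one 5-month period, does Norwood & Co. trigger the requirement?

Total gross sales into the state: $31,900 + $42,850 + $14,090 + $25,000 + $33,540 = $147,380 (> $130,000).
Total number of separate transactions: 51 + 92 + 62 + 53 + 37 = 295 (> 280).
The test is 'and': both thresholds are exceeded.

Yes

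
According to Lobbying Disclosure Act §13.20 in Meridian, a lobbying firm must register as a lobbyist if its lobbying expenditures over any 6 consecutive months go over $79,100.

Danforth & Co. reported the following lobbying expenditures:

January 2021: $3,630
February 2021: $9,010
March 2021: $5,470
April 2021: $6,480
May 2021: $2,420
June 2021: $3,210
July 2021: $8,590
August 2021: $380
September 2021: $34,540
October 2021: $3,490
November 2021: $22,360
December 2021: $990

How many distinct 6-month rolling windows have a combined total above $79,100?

January 2021–June 2021: $3,630 + $9,010 + $5,470 + $6,480 + $2,420 + $3,210 = $30,220 (under)
February 2021–July 2021: $9,010 + $5,470 + $6,480 + $2,420 + $3,210 + $8,590 = $35,180 (under)
March 2021–August 2021: $5,470 + $6,480 + $2,420 + $3,210 + $8,590 + $380 = $26,550 (under)
April 2021–September 2021: $6,480 + $2,420 + $3,210 + $8,590 + $380 + $34,540 = $55,620 (under)
May 2021–October 2021: $2,420 + $3,210 + $8,590 + $380 + $34,540 + $3,490 = $52,630 (under)
June 2021–November 2021: $3,210 + $8,590 + $380 + $34,540 + $3,490 + $22,360 = $72,570 (under)
July 2021–December 2021: $8,590 + $380 + $34,540 + $3,490 + $22,360 + $990 = $70,350 (under)
0 windows exceed the threshold.

0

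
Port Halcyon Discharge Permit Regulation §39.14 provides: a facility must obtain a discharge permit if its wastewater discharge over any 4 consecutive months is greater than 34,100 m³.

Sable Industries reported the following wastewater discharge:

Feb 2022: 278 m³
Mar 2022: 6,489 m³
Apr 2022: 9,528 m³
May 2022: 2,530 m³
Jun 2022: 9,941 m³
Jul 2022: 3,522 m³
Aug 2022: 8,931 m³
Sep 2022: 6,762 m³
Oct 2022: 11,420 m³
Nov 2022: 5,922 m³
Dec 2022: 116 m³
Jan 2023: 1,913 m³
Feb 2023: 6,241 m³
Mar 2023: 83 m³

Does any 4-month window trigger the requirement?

Feb 2022–May 2022: 278 m³ + 6,489 m³ + 9,528 m³ + 2,530 m³ = 18,825 m³ (under)
Mar 2022–Jun 2022: 6,489 m³ + 9,528 m³ + 2,530 m³ + 9,941 m³ = 28,488 m³ (under)
Apr 2022–Jul 2022: 9,528 m³ + 2,530 m³ + 9,941 m³ + 3,522 m³ = 25,521 m³ (under)
May 2022–Aug 2022: 2,530 m³ + 9,941 m³ + 3,522 m³ + 8,931 m³ = 24,924 m³ (under)
Jun 2022–Sep 2022: 9,941 m³ + 3,522 m³ + 8,931 m³ + 6,762 m³ = 29,156 m³ (under)
Jul 2022–Oct 2022: 3,522 m³ + 8,931 m³ + 6,762 m³ + 11,420 m³ = 30,635 m³ (under)
Aug 2022–Nov 2022: 8,931 m³ + 6,762 m³ + 11,420 m³ + 5,922 m³ = 33,035 m³ (under)
Sep 2022–Dec 2022: 6,762 m³ + 11,420 m³ + 5,922 m³ + 116 m³ = 24,220 m³ (under)
Oct 2022–Jan 2023: 11,420 m³ + 5,922 m³ + 116 m³ + 1,913 m³ = 19,371 m³ (under)
Nov 2022–Feb 2023: 5,922 m³ + 116 m³ + 1,913 m³ + 6,241 m³ = 14,192 m³ (under)
Dec 2022–Mar 2023: 116 m³ + 1,913 m³ + 6,241 m³ + 83 m³ = 8,353 m³ (under)
No window exceeds 34,100 m³.

No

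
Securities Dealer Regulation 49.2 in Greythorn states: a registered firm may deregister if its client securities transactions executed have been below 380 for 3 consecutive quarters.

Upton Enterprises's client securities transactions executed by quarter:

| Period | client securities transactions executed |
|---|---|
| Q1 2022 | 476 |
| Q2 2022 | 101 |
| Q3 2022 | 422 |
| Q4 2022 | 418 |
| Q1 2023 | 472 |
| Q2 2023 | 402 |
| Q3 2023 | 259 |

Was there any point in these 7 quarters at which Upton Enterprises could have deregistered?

No

Quarters below 380: Q2 2022, Q3 2023.
Longest run of consecutive quarters below the threshold: 1.
1 < 3, so Upton Enterprises never became eligible.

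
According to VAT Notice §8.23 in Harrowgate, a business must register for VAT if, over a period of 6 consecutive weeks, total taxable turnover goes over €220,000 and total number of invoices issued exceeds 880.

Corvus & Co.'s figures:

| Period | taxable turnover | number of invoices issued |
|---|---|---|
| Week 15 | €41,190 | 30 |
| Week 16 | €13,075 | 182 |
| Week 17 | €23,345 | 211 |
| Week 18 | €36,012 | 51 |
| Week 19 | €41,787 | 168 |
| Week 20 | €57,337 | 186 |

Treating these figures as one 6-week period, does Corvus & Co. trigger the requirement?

Total taxable turnover: €41,190 + €13,075 + €23,345 + €36,012 + €41,787 + €57,337 = €212,746 (≤ €220,000).
Total number of invoices issued: 30 + 182 + 211 + 51 + 168 + 186 = 828 (≤ 880).
The test is 'and': the rule requires both, and at least one is not exceeded.

No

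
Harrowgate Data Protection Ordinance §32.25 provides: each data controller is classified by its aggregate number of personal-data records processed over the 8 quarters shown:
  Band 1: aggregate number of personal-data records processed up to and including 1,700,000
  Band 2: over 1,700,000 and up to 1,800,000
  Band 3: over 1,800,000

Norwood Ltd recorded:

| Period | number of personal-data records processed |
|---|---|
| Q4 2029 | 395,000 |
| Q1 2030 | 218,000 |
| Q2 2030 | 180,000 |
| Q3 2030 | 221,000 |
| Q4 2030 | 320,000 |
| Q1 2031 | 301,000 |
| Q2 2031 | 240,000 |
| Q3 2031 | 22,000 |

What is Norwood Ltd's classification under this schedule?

Band 3

Aggregate number of personal-data records processed: 395,000 + 218,000 + 180,000 + 221,000 + 320,000 + 301,000 + 240,000 + 22,000 = 1,897,000.
1,897,000 > 1,800,000, so Band 3 applies.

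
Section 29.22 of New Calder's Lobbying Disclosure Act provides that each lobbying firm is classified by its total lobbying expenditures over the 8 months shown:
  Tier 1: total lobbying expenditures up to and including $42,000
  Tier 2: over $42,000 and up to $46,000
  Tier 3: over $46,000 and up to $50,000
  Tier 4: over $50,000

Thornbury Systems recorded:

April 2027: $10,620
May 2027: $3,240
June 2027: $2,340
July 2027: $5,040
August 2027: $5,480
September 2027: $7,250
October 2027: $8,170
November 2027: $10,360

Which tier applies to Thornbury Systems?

Total lobbying expenditures: $10,620 + $3,240 + $2,340 + $5,040 + $5,480 + $7,250 + $8,170 + $10,360 = $52,500.
$52,500 > $50,000, so Tier 4 applies.

Tier 4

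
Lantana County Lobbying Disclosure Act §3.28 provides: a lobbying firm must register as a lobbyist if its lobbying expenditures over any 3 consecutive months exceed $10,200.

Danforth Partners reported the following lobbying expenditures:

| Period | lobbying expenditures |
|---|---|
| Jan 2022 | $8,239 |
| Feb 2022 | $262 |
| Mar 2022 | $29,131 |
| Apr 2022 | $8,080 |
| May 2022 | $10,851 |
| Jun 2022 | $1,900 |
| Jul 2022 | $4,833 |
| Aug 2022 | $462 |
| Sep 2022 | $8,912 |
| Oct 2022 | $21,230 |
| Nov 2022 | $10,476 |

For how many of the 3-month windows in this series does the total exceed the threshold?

Jan 2022–Mar 2022: $8,239 + $262 + $29,131 = $37,632 (over)
Feb 2022–Apr 2022: $262 + $29,131 + $8,080 = $37,473 (over)
Mar 2022–May 2022: $29,131 + $8,080 + $10,851 = $48,062 (over)
Apr 2022–Jun 2022: $8,080 + $10,851 + $1,900 = $20,831 (over)
May 2022–Jul 2022: $10,851 + $1,900 + $4,833 = $17,584 (over)
Jun 2022–Aug 2022: $1,900 + $4,833 + $462 = $7,195 (under)
Jul 2022–Sep 2022: $4,833 + $462 + $8,912 = $14,207 (over)
Aug 2022–Oct 2022: $462 + $8,912 + $21,230 = $30,604 (over)
Sep 2022–Nov 2022: $8,912 + $21,230 + $10,476 = $40,618 (over)
8 windows exceed the threshold.

8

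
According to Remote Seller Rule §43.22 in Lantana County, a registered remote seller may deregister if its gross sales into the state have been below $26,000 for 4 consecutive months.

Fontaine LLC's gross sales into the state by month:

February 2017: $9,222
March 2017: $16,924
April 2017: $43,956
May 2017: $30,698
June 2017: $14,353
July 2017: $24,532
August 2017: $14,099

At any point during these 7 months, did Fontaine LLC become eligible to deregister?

No

Months below $26,000: February 2017, March 2017, June 2017, July 2017, August 2017.
Longest run of consecutive months below the threshold: 3.
3 < 4, so Fontaine LLC never became eligible.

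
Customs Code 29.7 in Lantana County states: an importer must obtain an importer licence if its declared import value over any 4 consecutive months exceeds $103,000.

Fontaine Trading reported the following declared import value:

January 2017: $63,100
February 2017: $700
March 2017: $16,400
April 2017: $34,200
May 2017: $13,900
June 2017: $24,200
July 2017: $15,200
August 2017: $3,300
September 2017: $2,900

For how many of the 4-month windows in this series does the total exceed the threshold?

1

January 2017–April 2017: $63,100 + $700 + $16,400 + $34,200 = $114,400 (over)
February 2017–May 2017: $700 + $16,400 + $34,200 + $13,900 = $65,200 (under)
March 2017–June 2017: $16,400 + $34,200 + $13,900 + $24,200 = $88,700 (under)
April 2017–July 2017: $34,200 + $13,900 + $24,200 + $15,200 = $87,500 (under)
May 2017–August 2017: $13,900 + $24,200 + $15,200 + $3,300 = $56,600 (under)
June 2017–September 2017: $24,200 + $15,200 + $3,300 + $2,900 = $45,600 (under)
1 window exceeds the threshold.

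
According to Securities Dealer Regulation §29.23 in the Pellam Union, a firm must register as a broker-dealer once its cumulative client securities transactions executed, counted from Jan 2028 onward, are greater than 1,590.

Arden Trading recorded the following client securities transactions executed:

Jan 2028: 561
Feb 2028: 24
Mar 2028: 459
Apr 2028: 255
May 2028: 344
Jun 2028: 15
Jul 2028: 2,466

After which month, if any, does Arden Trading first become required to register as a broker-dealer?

Through Jan 2028: 561
Through Feb 2028: 585
Through Mar 2028: 1,044
Through Apr 2028: 1,299
Through May 2028: 1,643 ← exceeds threshold

May 2028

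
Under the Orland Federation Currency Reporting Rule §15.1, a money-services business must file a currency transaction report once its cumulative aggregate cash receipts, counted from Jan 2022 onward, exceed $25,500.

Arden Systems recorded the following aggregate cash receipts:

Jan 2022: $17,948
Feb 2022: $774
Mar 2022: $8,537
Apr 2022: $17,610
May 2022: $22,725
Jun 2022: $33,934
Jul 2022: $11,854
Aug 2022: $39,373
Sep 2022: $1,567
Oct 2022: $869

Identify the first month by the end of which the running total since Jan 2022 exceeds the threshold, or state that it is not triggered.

Mar 2022

Through Jan 2022: $17,948
Through Feb 2022: $18,722
Through Mar 2022: $27,259 ← exceeds threshold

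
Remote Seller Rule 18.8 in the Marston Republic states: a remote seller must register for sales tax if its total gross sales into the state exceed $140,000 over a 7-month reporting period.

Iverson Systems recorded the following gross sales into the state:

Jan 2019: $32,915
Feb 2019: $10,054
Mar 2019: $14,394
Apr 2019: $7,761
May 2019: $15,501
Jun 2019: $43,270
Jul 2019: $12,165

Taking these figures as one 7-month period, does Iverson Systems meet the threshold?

Total gross sales into the state: $32,915 + $10,054 + $14,394 + $7,761 + $15,501 + $43,270 + $12,165 = $136,060.
$136,060 ≤ $140,000, so the threshold is not exceeded.

No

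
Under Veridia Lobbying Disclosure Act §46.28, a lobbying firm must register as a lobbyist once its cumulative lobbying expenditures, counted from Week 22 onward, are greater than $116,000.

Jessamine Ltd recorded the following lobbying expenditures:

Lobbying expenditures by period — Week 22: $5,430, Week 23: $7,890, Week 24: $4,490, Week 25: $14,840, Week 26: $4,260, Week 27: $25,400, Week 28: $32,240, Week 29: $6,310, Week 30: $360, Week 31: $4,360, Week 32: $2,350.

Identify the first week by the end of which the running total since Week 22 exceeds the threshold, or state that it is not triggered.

Through Week 22: $5,430
Through Week 23: $13,320
Through Week 24: $17,810
Through Week 25: $32,650
Through Week 26: $36,910
Through Week 27: $62,310
Through Week 28: $94,550
Through Week 29: $100,860
Through Week 30: $101,220
Through Week 31: $105,580
Through Week 32: $107,930
Final cumulative total $107,930 ≤ $116,000; the threshold is never exceeded.

Not triggered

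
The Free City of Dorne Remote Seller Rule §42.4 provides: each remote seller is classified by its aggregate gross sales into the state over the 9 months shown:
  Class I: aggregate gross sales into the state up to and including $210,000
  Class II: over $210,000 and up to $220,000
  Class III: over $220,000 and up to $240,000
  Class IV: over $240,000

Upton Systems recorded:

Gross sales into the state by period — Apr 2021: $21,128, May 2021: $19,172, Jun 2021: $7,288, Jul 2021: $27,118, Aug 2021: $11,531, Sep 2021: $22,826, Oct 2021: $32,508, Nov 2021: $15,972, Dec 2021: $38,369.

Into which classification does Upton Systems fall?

Class I

Aggregate gross sales into the state: $21,128 + $19,172 + $7,288 + $27,118 + $11,531 + $22,826 + $32,508 + $15,972 + $38,369 = $195,912.
$195,912 ≤ $210,000, so Class I applies.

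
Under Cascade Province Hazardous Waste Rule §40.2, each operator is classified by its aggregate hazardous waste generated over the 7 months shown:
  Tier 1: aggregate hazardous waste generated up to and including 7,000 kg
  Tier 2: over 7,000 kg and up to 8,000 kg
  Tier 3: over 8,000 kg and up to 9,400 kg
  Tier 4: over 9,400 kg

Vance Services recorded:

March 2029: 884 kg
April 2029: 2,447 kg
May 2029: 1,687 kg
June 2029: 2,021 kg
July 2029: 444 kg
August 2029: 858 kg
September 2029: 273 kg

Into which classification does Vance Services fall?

Tier 3

Aggregate hazardous waste generated: 884 kg + 2,447 kg + 1,687 kg + 2,021 kg + 444 kg + 858 kg + 273 kg = 8,614 kg.
8,000 kg < 8,614 kg ≤ 9,400 kg, so Tier 3 applies.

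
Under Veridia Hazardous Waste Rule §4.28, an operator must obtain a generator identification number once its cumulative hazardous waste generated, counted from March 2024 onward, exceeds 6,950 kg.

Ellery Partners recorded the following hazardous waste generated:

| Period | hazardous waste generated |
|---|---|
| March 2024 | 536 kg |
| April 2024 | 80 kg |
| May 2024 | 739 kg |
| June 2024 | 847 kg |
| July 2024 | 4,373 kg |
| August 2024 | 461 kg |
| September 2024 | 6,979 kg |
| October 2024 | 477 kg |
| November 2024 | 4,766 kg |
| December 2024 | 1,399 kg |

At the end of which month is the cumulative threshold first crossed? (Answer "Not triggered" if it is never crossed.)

Through March 2024: 536 kg
Through April 2024: 616 kg
Through May 2024: 1,355 kg
Through June 2024: 2,202 kg
Through July 2024: 6,575 kg
Through August 2024: 7,036 kg ← exceeds threshold

August 2024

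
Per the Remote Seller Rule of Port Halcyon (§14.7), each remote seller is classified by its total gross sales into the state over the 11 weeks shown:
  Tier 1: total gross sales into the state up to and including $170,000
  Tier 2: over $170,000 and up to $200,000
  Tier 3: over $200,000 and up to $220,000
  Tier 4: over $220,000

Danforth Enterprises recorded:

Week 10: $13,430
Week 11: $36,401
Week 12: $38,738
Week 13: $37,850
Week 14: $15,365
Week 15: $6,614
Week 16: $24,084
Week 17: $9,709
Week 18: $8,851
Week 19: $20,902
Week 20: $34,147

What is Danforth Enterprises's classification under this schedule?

Total gross sales into the state: $13,430 + $36,401 + $38,738 + $37,850 + $15,365 + $6,614 + $24,084 + $9,709 + $8,851 + $20,902 + $34,147 = $246,091.
$246,091 > $220,000, so Tier 4 applies.

Tier 4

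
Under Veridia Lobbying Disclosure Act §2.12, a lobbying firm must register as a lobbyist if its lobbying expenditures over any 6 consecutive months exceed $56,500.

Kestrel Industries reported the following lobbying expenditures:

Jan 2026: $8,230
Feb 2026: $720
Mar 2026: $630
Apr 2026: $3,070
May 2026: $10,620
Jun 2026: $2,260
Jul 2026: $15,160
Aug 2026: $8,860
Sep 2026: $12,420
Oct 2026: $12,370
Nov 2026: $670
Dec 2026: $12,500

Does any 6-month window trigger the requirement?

Jan 2026–Jun 2026: $8,230 + $720 + $630 + $3,070 + $10,620 + $2,260 = $25,530 (under)
Feb 2026–Jul 2026: $720 + $630 + $3,070 + $10,620 + $2,260 + $15,160 = $32,460 (under)
Mar 2026–Aug 2026: $630 + $3,070 + $10,620 + $2,260 + $15,160 + $8,860 = $40,600 (under)
Apr 2026–Sep 2026: $3,070 + $10,620 + $2,260 + $15,160 + $8,860 + $12,420 = $52,390 (under)
May 2026–Oct 2026: $10,620 + $2,260 + $15,160 + $8,860 + $12,420 + $12,370 = $61,690 (over)
Jun 2026–Nov 2026: $2,260 + $15,160 + $8,860 + $12,420 + $12,370 + $670 = $51,740 (under)
Jul 2026–Dec 2026: $15,160 + $8,860 + $12,420 + $12,370 + $670 + $12,500 = $61,980 (over)
At least one window exceeds $56,500.

Yes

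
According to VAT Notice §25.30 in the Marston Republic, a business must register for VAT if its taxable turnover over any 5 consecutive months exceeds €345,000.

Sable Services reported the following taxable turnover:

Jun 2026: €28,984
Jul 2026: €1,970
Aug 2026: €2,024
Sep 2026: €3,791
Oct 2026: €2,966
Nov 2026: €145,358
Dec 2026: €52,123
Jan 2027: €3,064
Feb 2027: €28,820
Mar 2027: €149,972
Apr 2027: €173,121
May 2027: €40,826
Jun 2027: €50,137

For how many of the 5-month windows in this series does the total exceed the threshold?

Jun 2026–Oct 2026: €28,984 + €1,970 + €2,024 + €3,791 + €2,966 = €39,735 (under)
Jul 2026–Nov 2026: €1,970 + €2,024 + €3,791 + €2,966 + €145,358 = €156,109 (under)
Aug 2026–Dec 2026: €2,024 + €3,791 + €2,966 + €145,358 + €52,123 = €206,262 (under)
Sep 2026–Jan 2027: €3,791 + €2,966 + €145,358 + €52,123 + €3,064 = €207,302 (under)
Oct 2026–Feb 2027: €2,966 + €145,358 + €52,123 + €3,064 + €28,820 = €232,331 (under)
Nov 2026–Mar 2027: €145,358 + €52,123 + €3,064 + €28,820 + €149,972 = €379,337 (over)
Dec 2026–Apr 2027: €52,123 + €3,064 + €28,820 + €149,972 + €173,121 = €407,100 (over)
Jan 2027–May 2027: €3,064 + €28,820 + €149,972 + €173,121 + €40,826 = €395,803 (over)
Feb 2027–Jun 2027: €28,820 + €149,972 + €173,121 + €40,826 + €50,137 = €442,876 (over)
4 windows exceed the threshold.

4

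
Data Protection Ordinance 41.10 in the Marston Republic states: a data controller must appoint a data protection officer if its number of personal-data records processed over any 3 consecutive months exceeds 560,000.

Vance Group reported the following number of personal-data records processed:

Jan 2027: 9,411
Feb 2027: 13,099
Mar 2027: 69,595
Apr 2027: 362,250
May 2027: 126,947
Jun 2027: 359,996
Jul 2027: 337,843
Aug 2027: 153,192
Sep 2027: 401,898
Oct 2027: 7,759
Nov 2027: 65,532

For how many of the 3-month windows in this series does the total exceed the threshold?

5

Jan 2027–Mar 2027: 9,411 + 13,099 + 69,595 = 92,105 (under)
Feb 2027–Apr 2027: 13,099 + 69,595 + 362,250 = 444,944 (under)
Mar 2027–May 2027: 69,595 + 362,250 + 126,947 = 558,792 (under)
Apr 2027–Jun 2027: 362,250 + 126,947 + 359,996 = 849,193 (over)
May 2027–Jul 2027: 126,947 + 359,996 + 337,843 = 824,786 (over)
Jun 2027–Aug 2027: 359,996 + 337,843 + 153,192 = 851,031 (over)
Jul 2027–Sep 2027: 337,843 + 153,192 + 401,898 = 892,933 (over)
Aug 2027–Oct 2027: 153,192 + 401,898 + 7,759 = 562,849 (over)
Sep 2027–Nov 2027: 401,898 + 7,759 + 65,532 = 475,189 (under)
5 windows exceed the threshold.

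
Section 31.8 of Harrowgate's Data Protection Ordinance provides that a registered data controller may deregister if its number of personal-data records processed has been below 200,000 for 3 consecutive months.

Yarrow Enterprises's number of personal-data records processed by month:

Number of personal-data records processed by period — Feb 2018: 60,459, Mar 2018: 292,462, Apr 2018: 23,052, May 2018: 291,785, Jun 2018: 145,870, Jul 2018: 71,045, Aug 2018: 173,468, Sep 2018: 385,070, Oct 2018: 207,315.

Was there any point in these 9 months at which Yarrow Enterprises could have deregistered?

Months below 200,000: Feb 2018, Apr 2018, Jun 2018, Jul 2018, Aug 2018.
Longest run of consecutive months below the threshold: 3.
3 ≥ 3, so Yarrow Enterprises became eligible.

Yes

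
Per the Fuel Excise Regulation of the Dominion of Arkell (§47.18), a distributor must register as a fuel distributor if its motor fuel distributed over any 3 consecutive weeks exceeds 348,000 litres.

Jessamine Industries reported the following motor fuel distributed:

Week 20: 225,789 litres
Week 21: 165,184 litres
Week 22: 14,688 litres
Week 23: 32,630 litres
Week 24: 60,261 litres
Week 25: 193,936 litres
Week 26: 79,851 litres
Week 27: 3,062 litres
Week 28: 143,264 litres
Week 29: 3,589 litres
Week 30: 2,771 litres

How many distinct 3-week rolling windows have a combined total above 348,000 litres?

Week 20–Week 22: 225,789 litres + 165,184 litres + 14,688 litres = 405,661 litres (over)
Week 21–Week 23: 165,184 litres + 14,688 litres + 32,630 litres = 212,502 litres (under)
Week 22–Week 24: 14,688 litres + 32,630 litres + 60,261 litres = 107,579 litres (under)
Week 23–Week 25: 32,630 litres + 60,261 litres + 193,936 litres = 286,827 litres (under)
Week 24–Week 26: 60,261 litres + 193,936 litres + 79,851 litres = 334,048 litres (under)
Week 25–Week 27: 193,936 litres + 79,851 litres + 3,062 litres = 276,849 litres (under)
Week 26–Week 28: 79,851 litres + 3,062 litres + 143,264 litres = 226,177 litres (under)
Week 27–Week 29: 3,062 litres + 143,264 litres + 3,589 litres = 149,915 litres (under)
Week 28–Week 30: 143,264 litres + 3,589 litres + 2,771 litres = 149,624 litres (under)
1 window exceeds the threshold.

1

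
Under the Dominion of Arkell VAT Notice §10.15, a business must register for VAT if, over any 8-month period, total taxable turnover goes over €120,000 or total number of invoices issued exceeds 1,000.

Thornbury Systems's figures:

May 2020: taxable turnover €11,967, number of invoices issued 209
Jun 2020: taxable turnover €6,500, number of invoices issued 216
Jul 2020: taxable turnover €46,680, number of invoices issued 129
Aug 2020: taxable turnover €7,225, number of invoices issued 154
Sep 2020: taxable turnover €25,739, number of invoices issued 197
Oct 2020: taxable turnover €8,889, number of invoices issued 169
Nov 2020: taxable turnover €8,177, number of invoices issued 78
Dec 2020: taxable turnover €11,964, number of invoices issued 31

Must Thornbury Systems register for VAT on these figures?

Total taxable turnover: €11,967 + €6,500 + €46,680 + €7,225 + €25,739 + €8,889 + €8,177 + €11,964 = €127,141 (> €120,000).
Total number of invoices issued: 209 + 216 + 129 + 154 + 197 + 169 + 78 + 31 = 1,183 (> 1,000).
The test is 'or': at least one threshold is exceeded.

Yes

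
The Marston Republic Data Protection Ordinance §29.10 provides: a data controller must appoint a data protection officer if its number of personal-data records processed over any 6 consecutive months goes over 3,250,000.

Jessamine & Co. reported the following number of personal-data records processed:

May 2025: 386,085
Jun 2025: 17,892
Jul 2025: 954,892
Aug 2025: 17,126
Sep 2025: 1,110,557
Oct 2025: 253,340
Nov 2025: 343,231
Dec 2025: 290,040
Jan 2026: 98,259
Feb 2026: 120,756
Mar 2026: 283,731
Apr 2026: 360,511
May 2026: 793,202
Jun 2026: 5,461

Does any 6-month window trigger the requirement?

No

May 2025–Oct 2025: 386,085 + 17,892 + 954,892 + 17,126 + 1,110,557 + 253,340 = 2,739,892 (under)
Jun 2025–Nov 2025: 17,892 + 954,892 + 17,126 + 1,110,557 + 253,340 + 343,231 = 2,697,038 (under)
Jul 2025–Dec 2025: 954,892 + 17,126 + 1,110,557 + 253,340 + 343,231 + 290,040 = 2,969,186 (under)
Aug 2025–Jan 2026: 17,126 + 1,110,557 + 253,340 + 343,231 + 290,040 + 98,259 = 2,112,553 (under)
Sep 2025–Feb 2026: 1,110,557 + 253,340 + 343,231 + 290,040 + 98,259 + 120,756 = 2,216,183 (under)
Oct 2025–Mar 2026: 253,340 + 343,231 + 290,040 + 98,259 + 120,756 + 283,731 = 1,389,357 (under)
Nov 2025–Apr 2026: 343,231 + 290,040 + 98,259 + 120,756 + 283,731 + 360,511 = 1,496,528 (under)
Dec 2025–May 2026: 290,040 + 98,259 + 120,756 + 283,731 + 360,511 + 793,202 = 1,946,499 (under)
Jan 2026–Jun 2026: 98,259 + 120,756 + 283,731 + 360,511 + 793,202 + 5,461 = 1,661,920 (under)
No window exceeds 3,250,000.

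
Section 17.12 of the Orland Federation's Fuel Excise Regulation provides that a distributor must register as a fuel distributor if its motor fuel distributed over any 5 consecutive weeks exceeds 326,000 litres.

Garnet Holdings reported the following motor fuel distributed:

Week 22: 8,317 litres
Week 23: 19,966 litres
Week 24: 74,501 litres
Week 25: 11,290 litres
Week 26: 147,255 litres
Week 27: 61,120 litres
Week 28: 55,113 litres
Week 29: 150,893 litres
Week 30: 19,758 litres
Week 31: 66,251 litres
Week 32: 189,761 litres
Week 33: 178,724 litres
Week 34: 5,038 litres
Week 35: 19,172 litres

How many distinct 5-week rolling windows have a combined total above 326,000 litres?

Week 22–Week 26: 8,317 litres + 19,966 litres + 74,501 litres + 11,290 litres + 147,255 litres = 261,329 litres (under)
Week 23–Week 27: 19,966 litres + 74,501 litres + 11,290 litres + 147,255 litres + 61,120 litres = 314,132 litres (under)
Week 24–Week 28: 74,501 litres + 11,290 litres + 147,255 litres + 61,120 litres + 55,113 litres = 349,279 litres (over)
Week 25–Week 29: 11,290 litres + 147,255 litres + 61,120 litres + 55,113 litres + 150,893 litres = 425,671 litres (over)
Week 26–Week 30: 147,255 litres + 61,120 litres + 55,113 litres + 150,893 litres + 19,758 litres = 434,139 litres (over)
Week 27–Week 31: 61,120 litres + 55,113 litres + 150,893 litres + 19,758 litres + 66,251 litres = 353,135 litres (over)
Week 28–Week 32: 55,113 litres + 150,893 litres + 19,758 litres + 66,251 litres + 189,761 litres = 481,776 litres (over)
Week 29–Week 33: 150,893 litres + 19,758 litres + 66,251 litres + 189,761 litres + 178,724 litres = 605,387 litres (over)
Week 30–Week 34: 19,758 litres + 66,251 litres + 189,761 litres + 178,724 litres + 5,038 litres = 459,532 litres (over)
Week 31–Week 35: 66,251 litres + 189,761 litres + 178,724 litres + 5,038 litres + 19,172 litres = 458,946 litres (over)
8 windows exceed the threshold.

8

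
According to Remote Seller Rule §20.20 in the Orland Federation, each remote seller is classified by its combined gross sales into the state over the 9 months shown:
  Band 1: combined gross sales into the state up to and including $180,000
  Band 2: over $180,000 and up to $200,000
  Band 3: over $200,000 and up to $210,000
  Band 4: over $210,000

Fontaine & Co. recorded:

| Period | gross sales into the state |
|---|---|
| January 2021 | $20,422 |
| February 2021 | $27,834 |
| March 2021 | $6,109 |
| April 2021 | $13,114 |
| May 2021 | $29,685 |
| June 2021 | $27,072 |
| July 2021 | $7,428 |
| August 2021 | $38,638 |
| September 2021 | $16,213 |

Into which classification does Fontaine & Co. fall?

Band 2

Combined gross sales into the state: $20,422 + $27,834 + $6,109 + $13,114 + $29,685 + $27,072 + $7,428 + $38,638 + $16,213 = $186,515.
$180,000 < $186,515 ≤ $200,000, so Band 2 applies.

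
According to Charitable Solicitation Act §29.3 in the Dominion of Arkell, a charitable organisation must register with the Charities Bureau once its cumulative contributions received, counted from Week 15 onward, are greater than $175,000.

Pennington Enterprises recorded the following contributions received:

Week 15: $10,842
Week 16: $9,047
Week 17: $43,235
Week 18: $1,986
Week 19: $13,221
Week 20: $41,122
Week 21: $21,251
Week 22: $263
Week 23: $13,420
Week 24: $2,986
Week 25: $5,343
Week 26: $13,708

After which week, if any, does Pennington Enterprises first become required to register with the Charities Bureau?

Week 26

Through Week 15: $10,842
Through Week 16: $19,889
Through Week 17: $63,124
Through Week 18: $65,110
Through Week 19: $78,331
Through Week 20: $119,453
Through Week 21: $140,704
Through Week 22: $140,967
Through Week 23: $154,387
Through Week 24: $157,373
Through Week 25: $162,716
Through Week 26: $176,424 ← exceeds threshold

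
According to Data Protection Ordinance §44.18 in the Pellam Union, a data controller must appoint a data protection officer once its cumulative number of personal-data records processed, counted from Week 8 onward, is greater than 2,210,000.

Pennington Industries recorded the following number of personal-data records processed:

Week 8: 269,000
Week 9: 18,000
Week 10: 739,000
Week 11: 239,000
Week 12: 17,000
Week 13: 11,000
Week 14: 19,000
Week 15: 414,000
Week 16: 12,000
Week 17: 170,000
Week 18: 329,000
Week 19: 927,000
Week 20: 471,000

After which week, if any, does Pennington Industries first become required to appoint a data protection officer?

Through Week 8: 269,000
Through Week 9: 287,000
Through Week 10: 1,026,000
Through Week 11: 1,265,000
Through Week 12: 1,282,000
Through Week 13: 1,293,000
Through Week 14: 1,312,000
Through Week 15: 1,726,000
Through Week 16: 1,738,000
Through Week 17: 1,908,000
Through Week 18: 2,237,000 ← exceeds threshold

Week 18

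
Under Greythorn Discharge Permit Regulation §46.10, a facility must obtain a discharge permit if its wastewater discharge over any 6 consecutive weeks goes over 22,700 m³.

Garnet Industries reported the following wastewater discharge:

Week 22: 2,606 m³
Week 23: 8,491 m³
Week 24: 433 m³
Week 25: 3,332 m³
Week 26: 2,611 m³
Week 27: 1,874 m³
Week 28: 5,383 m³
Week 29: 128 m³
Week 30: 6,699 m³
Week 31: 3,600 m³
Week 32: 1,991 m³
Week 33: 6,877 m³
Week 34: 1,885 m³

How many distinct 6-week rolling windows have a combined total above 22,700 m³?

1

Week 22–Week 27: 2,606 m³ + 8,491 m³ + 433 m³ + 3,332 m³ + 2,611 m³ + 1,874 m³ = 19,347 m³ (under)
Week 23–Week 28: 8,491 m³ + 433 m³ + 3,332 m³ + 2,611 m³ + 1,874 m³ + 5,383 m³ = 22,124 m³ (under)
Week 24–Week 29: 433 m³ + 3,332 m³ + 2,611 m³ + 1,874 m³ + 5,383 m³ + 128 m³ = 13,761 m³ (under)
Week 25–Week 30: 3,332 m³ + 2,611 m³ + 1,874 m³ + 5,383 m³ + 128 m³ + 6,699 m³ = 20,027 m³ (under)
Week 26–Week 31: 2,611 m³ + 1,874 m³ + 5,383 m³ + 128 m³ + 6,699 m³ + 3,600 m³ = 20,295 m³ (under)
Week 27–Week 32: 1,874 m³ + 5,383 m³ + 128 m³ + 6,699 m³ + 3,600 m³ + 1,991 m³ = 19,675 m³ (under)
Week 28–Week 33: 5,383 m³ + 128 m³ + 6,699 m³ + 3,600 m³ + 1,991 m³ + 6,877 m³ = 24,678 m³ (over)
Week 29–Week 34: 128 m³ + 6,699 m³ + 3,600 m³ + 1,991 m³ + 6,877 m³ + 1,885 m³ = 21,180 m³ (under)
1 window exceeds the threshold.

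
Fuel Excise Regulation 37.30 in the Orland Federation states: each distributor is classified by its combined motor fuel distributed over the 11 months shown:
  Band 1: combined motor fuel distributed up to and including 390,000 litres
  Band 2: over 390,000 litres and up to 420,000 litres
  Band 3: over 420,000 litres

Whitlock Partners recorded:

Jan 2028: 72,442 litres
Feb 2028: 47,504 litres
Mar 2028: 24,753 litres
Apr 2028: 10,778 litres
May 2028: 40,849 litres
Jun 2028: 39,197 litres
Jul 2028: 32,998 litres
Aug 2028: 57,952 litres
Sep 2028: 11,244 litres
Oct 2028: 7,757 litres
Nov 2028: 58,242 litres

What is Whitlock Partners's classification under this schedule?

Combined motor fuel distributed: 72,442 litres + 47,504 litres + 24,753 litres + 10,778 litres + 40,849 litres + 39,197 litres + 32,998 litres + 57,952 litres + 11,244 litres + 7,757 litres + 58,242 litres = 403,716 litres.
390,000 litres < 403,716 litres ≤ 420,000 litres, so Band 2 applies.

Band 2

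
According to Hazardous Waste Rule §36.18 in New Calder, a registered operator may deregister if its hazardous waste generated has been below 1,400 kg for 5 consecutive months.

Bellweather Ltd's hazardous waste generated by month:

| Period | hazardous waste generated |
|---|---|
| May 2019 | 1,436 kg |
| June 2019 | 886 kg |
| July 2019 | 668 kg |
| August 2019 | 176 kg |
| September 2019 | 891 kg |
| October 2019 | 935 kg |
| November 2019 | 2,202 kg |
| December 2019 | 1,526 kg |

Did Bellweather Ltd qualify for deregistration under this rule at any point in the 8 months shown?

Yes

Months below 1,400 kg: June 2019, July 2019, August 2019, September 2019, October 2019.
Longest run of consecutive months below the threshold: 5.
5 ≥ 5, so Bellweather Ltd became eligible.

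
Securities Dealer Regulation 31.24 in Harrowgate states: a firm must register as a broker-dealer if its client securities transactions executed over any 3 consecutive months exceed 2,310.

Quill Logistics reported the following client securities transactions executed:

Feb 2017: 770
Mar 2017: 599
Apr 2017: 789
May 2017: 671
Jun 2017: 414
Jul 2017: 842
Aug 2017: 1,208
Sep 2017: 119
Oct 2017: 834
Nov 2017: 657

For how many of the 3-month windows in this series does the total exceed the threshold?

1

Feb 2017–Apr 2017: 770 + 599 + 789 = 2,158 (under)
Mar 2017–May 2017: 599 + 789 + 671 = 2,059 (under)
Apr 2017–Jun 2017: 789 + 671 + 414 = 1,874 (under)
May 2017–Jul 2017: 671 + 414 + 842 = 1,927 (under)
Jun 2017–Aug 2017: 414 + 842 + 1,208 = 2,464 (over)
Jul 2017–Sep 2017: 842 + 1,208 + 119 = 2,169 (under)
Aug 2017–Oct 2017: 1,208 + 119 + 834 = 2,161 (under)
Sep 2017–Nov 2017: 119 + 834 + 657 = 1,610 (under)
1 window exceeds the threshold.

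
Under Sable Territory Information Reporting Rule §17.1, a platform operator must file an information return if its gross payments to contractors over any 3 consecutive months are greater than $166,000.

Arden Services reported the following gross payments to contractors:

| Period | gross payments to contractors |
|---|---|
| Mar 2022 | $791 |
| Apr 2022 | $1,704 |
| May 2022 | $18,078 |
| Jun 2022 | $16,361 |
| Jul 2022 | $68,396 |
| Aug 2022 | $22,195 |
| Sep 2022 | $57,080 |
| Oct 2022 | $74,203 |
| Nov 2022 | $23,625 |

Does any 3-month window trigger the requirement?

Mar 2022–May 2022: $791 + $1,704 + $18,078 = $20,573 (under)
Apr 2022–Jun 2022: $1,704 + $18,078 + $16,361 = $36,143 (under)
May 2022–Jul 2022: $18,078 + $16,361 + $68,396 = $102,835 (under)
Jun 2022–Aug 2022: $16,361 + $68,396 + $22,195 = $106,952 (under)
Jul 2022–Sep 2022: $68,396 + $22,195 + $57,080 = $147,671 (under)
Aug 2022–Oct 2022: $22,195 + $57,080 + $74,203 = $153,478 (under)
Sep 2022–Nov 2022: $57,080 + $74,203 + $23,625 = $154,908 (under)
No window exceeds $166,000.

No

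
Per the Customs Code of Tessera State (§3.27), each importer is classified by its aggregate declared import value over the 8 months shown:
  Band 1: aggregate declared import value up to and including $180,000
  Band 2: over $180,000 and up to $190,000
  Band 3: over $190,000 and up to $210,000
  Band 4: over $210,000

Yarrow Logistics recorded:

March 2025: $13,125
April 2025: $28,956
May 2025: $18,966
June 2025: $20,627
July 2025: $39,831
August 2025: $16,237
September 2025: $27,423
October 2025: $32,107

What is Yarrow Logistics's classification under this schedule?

Band 3

Aggregate declared import value: $13,125 + $28,956 + $18,966 + $20,627 + $39,831 + $16,237 + $27,423 + $32,107 = $197,272.
$190,000 < $197,272 ≤ $210,000, so Band 3 applies.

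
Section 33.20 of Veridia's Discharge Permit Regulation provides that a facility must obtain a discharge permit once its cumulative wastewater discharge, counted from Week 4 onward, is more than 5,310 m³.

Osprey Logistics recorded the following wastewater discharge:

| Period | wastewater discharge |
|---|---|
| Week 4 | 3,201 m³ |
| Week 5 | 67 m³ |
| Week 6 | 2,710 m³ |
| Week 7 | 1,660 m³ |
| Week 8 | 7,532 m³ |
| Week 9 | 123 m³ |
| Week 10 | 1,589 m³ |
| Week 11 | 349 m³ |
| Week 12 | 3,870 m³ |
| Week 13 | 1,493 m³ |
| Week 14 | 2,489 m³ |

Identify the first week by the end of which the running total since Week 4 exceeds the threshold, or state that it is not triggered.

Through Week 4: 3,201 m³
Through Week 5: 3,268 m³
Through Week 6: 5,978 m³ ← exceeds threshold

Week 6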